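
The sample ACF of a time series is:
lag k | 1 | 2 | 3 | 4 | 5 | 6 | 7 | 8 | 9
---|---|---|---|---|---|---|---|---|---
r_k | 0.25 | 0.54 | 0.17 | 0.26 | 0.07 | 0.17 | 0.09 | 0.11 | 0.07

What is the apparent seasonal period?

The largest autocorrelation is r_2 = 0.54, with a weaker echo at lag 4 (0.26); the remaining lags stay at or below 0.25.
The dominant spike at lag 2 indicates a seasonal period of 2.

2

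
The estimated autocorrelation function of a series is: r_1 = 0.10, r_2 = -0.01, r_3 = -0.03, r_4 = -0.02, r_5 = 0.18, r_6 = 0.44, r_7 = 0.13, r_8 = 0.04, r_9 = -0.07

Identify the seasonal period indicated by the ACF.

6

The largest autocorrelation is r_6 = 0.44; the remaining lags stay at or below 0.18.
The dominant spike at lag 6 indicates a seasonal period of 6.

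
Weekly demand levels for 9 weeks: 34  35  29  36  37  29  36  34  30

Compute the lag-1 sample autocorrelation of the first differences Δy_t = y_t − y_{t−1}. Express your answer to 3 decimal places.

-0.513

First differences Δy: 1, -6, 7, 1, -8, 7, -2, -4
Mean of differences = -0.5000
Numerator Σ(Δy_t−Δȳ)(Δy_{t+1}−Δȳ) = -111.7500
Denominator Σ(Δy_t−Δȳ)² = 218.0000
r_1(Δy) = -111.7500 / 218.0000 = -0.513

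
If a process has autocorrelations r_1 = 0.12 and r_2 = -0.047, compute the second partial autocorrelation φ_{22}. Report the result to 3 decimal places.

-0.062

φ_{22} = (r_2 − r_1²) / (1 − r_1²)
r_1² = (0.12)² = 0.0144
Numerator = -0.047 − 0.0144 = -0.0614; denominator = 1 − 0.0144 = 0.9856
φ_{22} = -0.0614 / 0.9856 = -0.062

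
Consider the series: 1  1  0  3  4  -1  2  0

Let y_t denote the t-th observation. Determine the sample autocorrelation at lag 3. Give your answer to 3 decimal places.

-0.022

Mean ȳ = (1 + 1 + 0 + 3 + 4 − 1 + 2 + 0)/8 = 1.2500
Deviations from mean: -0.2500, -0.2500, -1.2500, 1.7500, 2.7500, -2.2500, 0.7500, -1.2500
Numerator Σ_{t=1}^{5}(y_t−ȳ)(y_{t+3}−ȳ) = -0.4375
Denominator Σ(y_t−ȳ)² = 19.5000
r_3 = -0.4375 / 19.5000 = -0.022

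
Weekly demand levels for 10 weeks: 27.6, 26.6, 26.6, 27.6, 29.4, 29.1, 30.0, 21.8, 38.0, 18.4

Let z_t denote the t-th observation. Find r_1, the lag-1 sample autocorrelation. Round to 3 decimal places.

Mean z̄ = (27.6 + 26.6 + 26.6 + 27.6 + 29.4 + 29.1 + 30.0 + 21.8 + 38.0 + 18.4)/10 = 27.5100
Numerator Σ_{t=1}^{9}(z_t−z̄)(z_{t+1}−z̄) = -161.8811
Denominator Σ(z_t−z̄)² = 239.6090
r_1 = -161.8811 / 239.6090 = -0.676

-0.676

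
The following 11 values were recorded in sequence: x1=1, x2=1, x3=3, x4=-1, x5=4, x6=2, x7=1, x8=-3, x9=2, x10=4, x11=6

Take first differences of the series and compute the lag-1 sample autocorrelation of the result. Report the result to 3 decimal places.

-0.412

First differences Δx: 0, 2, -4, 5, -2, -1, -4, 5, 2, 2
Mean of differences = 0.5000
Numerator Σ(Δx_t−Δx̄)(Δx_{t+1}−Δx̄) = -39.7500
Denominator Σ(Δx_t−Δx̄)² = 96.5000
r_1(Δx) = -39.7500 / 96.5000 = -0.412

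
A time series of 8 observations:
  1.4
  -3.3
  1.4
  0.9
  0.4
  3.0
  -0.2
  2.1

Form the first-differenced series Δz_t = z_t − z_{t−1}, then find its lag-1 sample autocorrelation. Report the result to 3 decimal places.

First differences Δz: -4.7, 4.7, -0.5, -0.5, 2.6, -3.2, 2.3
Mean of differences = 0.1000
Numerator Σ(Δz_t−Δz̄)(Δz_{t+1}−Δz̄) = -41.4900
Denominator Σ(Δz_t−Δz̄)² = 66.9000
r_1(Δz) = -41.4900 / 66.9000 = -0.620

-0.620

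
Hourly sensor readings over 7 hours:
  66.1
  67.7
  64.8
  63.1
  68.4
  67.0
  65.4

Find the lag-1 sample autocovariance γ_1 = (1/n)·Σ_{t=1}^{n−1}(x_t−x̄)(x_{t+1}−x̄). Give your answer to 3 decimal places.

-0.518

Mean x̄ = (66.1 + 67.7 + 64.8 + 63.1 + 68.4 + 67.0 + 65.4)/7 = 66.0714
Deviations: 0.0286, 1.6286, -1.2714, -2.9714, 2.3286, 0.9286, -0.6714
Σ_{t=1}^{6}(x_t−x̄)(x_{t+1}−x̄) = -3.6265
γ_1 = -3.6265 / 7 = -0.518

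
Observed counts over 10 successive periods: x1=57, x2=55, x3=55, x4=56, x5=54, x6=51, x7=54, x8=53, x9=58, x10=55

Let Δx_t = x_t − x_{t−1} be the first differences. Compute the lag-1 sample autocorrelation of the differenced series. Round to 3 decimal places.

First differences Δx: -2, 0, 1, -2, -3, 3, -1, 5, -3
Mean of differences = -0.2222
Numerator Σ(Δx_t−Δx̄)(Δx_{t+1}−Δx̄) = -27.3827
Denominator Σ(Δx_t−Δx̄)² = 61.5556
r_1(Δx) = -27.3827 / 61.5556 = -0.445

-0.445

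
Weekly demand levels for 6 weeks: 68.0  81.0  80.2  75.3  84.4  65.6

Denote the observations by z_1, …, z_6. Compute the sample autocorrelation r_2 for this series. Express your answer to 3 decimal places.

0.022

Mean z̄ = (68.0 + 81.0 + 80.2 + 75.3 + 84.4 + 65.6)/6 = 75.7500
Σ(z_t−z̄)(z_{t+2}−z̄) = (-34.4875) + (-2.3625) + (38.4925) + (4.5675) = 6.2100
Denominator Σ(z_t−z̄)² = 285.4750
r_2 = 6.2100 / 285.4750 = 0.022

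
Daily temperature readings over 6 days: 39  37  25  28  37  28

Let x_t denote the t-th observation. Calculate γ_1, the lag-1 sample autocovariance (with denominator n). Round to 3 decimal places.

Mean x̄ = (39 + 37 + 25 + 28 + 37 + 28)/6 = 32.3333
Deviations: 6.6667, 4.6667, -7.3333, -4.3333, 4.6667, -4.3333
Σ_{t=1}^{5}(x_t−x̄)(x_{t+1}−x̄) = -11.7778
γ_1 = -11.7778 / 6 = -1.963

-1.963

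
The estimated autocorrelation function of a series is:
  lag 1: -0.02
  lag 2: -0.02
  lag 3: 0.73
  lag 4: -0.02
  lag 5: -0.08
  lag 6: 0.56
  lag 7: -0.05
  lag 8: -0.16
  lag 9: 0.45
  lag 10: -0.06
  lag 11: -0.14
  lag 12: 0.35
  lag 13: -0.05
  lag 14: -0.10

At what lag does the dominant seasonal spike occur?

3

The largest autocorrelation is r_3 = 0.73, with weaker echoes at lags 6 (0.56), 9 (0.45) and 12 (0.35); the remaining lags stay at or below -0.02.
The dominant spike at lag 3 indicates a seasonal period of 3.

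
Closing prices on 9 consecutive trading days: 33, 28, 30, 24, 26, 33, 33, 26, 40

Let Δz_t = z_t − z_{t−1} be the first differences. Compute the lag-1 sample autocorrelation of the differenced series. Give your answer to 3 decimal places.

-0.328

First differences Δz: -5, 2, -6, 2, 7, 0, -7, 14
Mean of differences = 0.8750
Numerator Σ(Δz_t−Δz̄)(Δz_{t+1}−Δz̄) = -117.0156
Denominator Σ(Δz_t−Δz̄)² = 356.8750
r_1(Δz) = -117.0156 / 356.8750 = -0.328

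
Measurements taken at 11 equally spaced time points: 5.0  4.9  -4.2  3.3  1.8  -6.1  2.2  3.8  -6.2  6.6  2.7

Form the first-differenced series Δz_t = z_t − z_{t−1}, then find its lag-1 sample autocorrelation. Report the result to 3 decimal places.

First differences Δz: -0.1, -9.1, 7.5, -1.5, -7.9, 8.3, 1.6, -10.0, 12.8, -3.9
Mean of differences = -0.2300
Numerator Σ(Δz_t−Δz̄)(Δz_{t+1}−Δz̄) = -312.6119
Denominator Σ(Δz_t−Δz̄)² = 553.7010
r_1(Δz) = -312.6119 / 553.7010 = -0.565

-0.565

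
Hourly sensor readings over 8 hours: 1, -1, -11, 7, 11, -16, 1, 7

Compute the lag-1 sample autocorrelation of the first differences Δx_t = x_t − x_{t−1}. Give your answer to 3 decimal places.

-0.372

First differences Δx: -2, -10, 18, 4, -27, 17, 6
Mean of differences = 0.8571
Numerator Σ(Δx_t−Δx̄)(Δx_{t+1}−Δx̄) = -555.4490
Denominator Σ(Δx_t−Δx̄)² = 1492.8571
r_1(Δx) = -555.4490 / 1492.8571 = -0.372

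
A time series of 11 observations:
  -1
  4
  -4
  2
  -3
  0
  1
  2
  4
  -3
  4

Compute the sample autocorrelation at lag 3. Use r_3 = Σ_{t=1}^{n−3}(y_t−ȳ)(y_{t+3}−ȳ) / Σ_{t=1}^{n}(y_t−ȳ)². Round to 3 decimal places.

-0.169

Mean ȳ = (-1 + 4 − 4 + 2 − 3 + 0 + 1 + 2 + 4 − 3 + 4)/11 = 0.5455
Numerator Σ_{t=1}^{8}(y_t−ȳ)(y_{t+3}−ȳ) = -14.9835
Denominator Σ(y_t−ȳ)² = 88.7273
r_3 = -14.9835 / 88.7273 = -0.169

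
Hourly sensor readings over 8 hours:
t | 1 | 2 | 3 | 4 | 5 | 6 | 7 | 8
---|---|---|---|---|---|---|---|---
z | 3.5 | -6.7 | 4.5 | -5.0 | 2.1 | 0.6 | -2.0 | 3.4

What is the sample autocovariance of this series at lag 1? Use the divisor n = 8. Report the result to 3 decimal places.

-11.627

Mean z̄ = (3.5 − 6.7 + 4.5 − 5.0 + 2.1 + 0.6 − 2.0 + 3.4)/8 = 0.0500
Deviations: 3.4500, -6.7500, 4.4500, -5.0500, 2.0500, 0.5500, -2.0500, 3.3500
Σ_{t=1}^{7}(z_t−z̄)(z_{t+1}−z̄) = -93.0175
γ_1 = -93.0175 / 8 = -11.627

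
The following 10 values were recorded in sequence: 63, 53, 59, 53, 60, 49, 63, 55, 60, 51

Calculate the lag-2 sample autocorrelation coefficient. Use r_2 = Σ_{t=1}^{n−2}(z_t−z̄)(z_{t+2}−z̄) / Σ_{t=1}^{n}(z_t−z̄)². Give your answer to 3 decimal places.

0.563

Mean z̄ = (63 + 53 + 59 + 53 + 60 + 49 + 63 + 55 + 60 + 51)/10 = 56.6000
Numerator Σ_{t=1}^{8}(z_t−z̄)(z_{t+2}−z̄) = 128.4800
Denominator Σ(z_t−z̄)² = 228.4000
r_2 = 128.4800 / 228.4000 = 0.563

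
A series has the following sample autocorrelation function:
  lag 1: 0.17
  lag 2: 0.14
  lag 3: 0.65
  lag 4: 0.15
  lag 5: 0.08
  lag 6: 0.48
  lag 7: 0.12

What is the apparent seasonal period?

3

The largest autocorrelation is r_3 = 0.65, with a weaker echo at lag 6 (0.48); the remaining lags stay at or below 0.17.
The dominant spike at lag 3 indicates a seasonal period of 3.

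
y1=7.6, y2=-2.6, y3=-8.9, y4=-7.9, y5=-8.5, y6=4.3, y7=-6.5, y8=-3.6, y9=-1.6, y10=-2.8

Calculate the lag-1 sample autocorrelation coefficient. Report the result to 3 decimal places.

Mean ȳ = (7.6 − 2.6 − 8.9 − 7.9 − 8.5 + 4.3 − 6.5 − 3.6 − 1.6 − 2.8)/10 = -3.0500
Numerator Σ_{t=1}^{9}(y_t−ȳ)(y_{t+1}−ȳ) = -6.9875
Denominator Σ(y_t−ȳ)² = 269.4650
r_1 = -6.9875 / 269.4650 = -0.026

-0.026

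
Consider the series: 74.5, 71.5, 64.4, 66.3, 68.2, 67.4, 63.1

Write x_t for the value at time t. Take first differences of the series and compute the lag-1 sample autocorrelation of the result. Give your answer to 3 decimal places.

0.030

First differences Δx: -3.0, -7.1, 1.9, 1.9, -0.8, -4.3
Mean of differences = -1.9000
Numerator Σ(Δx_t−Δx̄)(Δx_{t+1}−Δx̄) = 1.9400
Denominator Σ(Δx_t−Δx̄)² = 64.1000
r_1(Δx) = 1.9400 / 64.1000 = 0.030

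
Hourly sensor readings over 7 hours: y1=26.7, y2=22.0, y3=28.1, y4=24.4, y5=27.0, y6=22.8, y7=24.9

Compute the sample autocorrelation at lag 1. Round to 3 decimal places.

-0.705

Mean ȳ = (26.7 + 22.0 + 28.1 + 24.4 + 27.0 + 22.8 + 24.9)/7 = 25.1286
Σ(y_t−ȳ)(y_{t+1}−ȳ) = (-4.9163) + (-9.2963) + (-2.1649) + (-1.3635) + (-4.3578) + (0.5322) = -21.5665
Denominator Σ(y_t−ȳ)² = 30.5943
r_1 = -21.5665 / 30.5943 = -0.705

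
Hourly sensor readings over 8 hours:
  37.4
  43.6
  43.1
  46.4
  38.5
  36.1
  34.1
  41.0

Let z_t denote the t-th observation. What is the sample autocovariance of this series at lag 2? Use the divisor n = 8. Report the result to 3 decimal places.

-1.223

Mean z̄ = (37.4 + 43.6 + 43.1 + 46.4 + 38.5 + 36.1 + 34.1 + 41.0)/8 = 40.0250
Deviations: -2.6250, 3.5750, 3.0750, 6.3750, -1.5250, -3.9250, -5.9250, 0.9750
Σ_{t=1}^{6}(z_t−z̄)(z_{t+2}−z̄) = -9.7838
γ_2 = -9.7838 / 8 = -1.223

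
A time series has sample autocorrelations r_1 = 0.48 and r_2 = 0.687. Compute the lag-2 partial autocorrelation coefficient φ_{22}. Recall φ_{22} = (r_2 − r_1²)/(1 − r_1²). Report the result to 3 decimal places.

φ_{22} = (r_2 − r_1²) / (1 − r_1²)
r_1² = (0.48)² = 0.2304
Numerator = 0.687 − 0.2304 = 0.4566; denominator = 1 − 0.2304 = 0.7696
φ_{22} = 0.4566 / 0.7696 = 0.593

0.593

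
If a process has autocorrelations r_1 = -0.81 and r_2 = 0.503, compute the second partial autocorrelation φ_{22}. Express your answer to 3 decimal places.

-0.445

φ_{22} = (r_2 − r_1²) / (1 − r_1²)
r_1² = (-0.81)² = 0.6561
Numerator = 0.503 − 0.6561 = -0.1531; denominator = 1 − 0.6561 = 0.3439
φ_{22} = -0.1531 / 0.3439 = -0.445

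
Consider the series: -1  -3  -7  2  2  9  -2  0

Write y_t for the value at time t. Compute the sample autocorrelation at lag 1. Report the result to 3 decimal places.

0.092

Mean ȳ = (-1 − 3 − 7 + 2 + 2 + 9 − 2 + 0)/8 = 0.0000
Σ(y_t−ȳ)(y_{t+1}−ȳ) = (3.0000) + (21.0000) + (-14.0000) + (4.0000) + (18.0000) + (-18.0000) + (0.0000) = 14.0000
Denominator Σ(y_t−ȳ)² = 152.0000
r_1 = 14.0000 / 152.0000 = 0.092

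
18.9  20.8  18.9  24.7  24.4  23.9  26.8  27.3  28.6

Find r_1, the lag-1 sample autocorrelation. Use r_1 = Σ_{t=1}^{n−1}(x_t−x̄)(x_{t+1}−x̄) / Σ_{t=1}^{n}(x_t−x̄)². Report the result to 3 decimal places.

Mean x̄ = (18.9 + 20.8 + 18.9 + 24.7 + 24.4 + 23.9 + 26.8 + 27.3 + 28.6)/9 = 23.8111
Numerator Σ_{t=1}^{8}(x_t−x̄)(x_{t+1}−x̄) = 53.1877
Denominator Σ(x_t−x̄)² = 102.4889
r_1 = 53.1877 / 102.4889 = 0.519

0.519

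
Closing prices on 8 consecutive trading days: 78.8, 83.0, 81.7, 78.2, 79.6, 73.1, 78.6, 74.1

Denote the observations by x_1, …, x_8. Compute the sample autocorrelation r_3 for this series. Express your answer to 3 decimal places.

Mean x̄ = (78.8 + 83.0 + 81.7 + 78.2 + 79.6 + 73.1 + 78.6 + 74.1)/8 = 78.3875
Deviations from mean: 0.4125, 4.6125, 3.3125, -0.1875, 1.2125, -5.2875, 0.2125, -4.2875
Numerator Σ_{t=1}^{5}(x_t−x̄)(x_{t+3}−x̄) = -17.2380
Denominator Σ(x_t−x̄)² = 80.3088
r_3 = -17.2380 / 80.3088 = -0.215

-0.215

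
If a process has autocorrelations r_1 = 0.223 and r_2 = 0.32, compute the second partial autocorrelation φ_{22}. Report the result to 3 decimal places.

φ_{22} = (r_2 − r_1²) / (1 − r_1²)
r_1² = (0.223)² = 0.049729
Numerator = 0.32 − 0.0497 = 0.2703; denominator = 1 − 0.0497 = 0.9503
φ_{22} = 0.2703 / 0.9503 = 0.284

0.284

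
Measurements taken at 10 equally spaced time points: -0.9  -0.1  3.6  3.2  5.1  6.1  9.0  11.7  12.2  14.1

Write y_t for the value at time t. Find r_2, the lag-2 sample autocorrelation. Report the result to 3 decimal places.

0.398

Mean ȳ = (-0.9 − 0.1 + 3.6 + 3.2 + 5.1 + 6.1 + 9.0 + 11.7 + 12.2 + 14.1)/10 = 6.4000
Numerator Σ_{t=1}^{8}(y_t−ȳ)(y_{t+2}−ȳ) = 96.7600
Denominator Σ(y_t−ȳ)² = 243.1800
r_2 = 96.7600 / 243.1800 = 0.398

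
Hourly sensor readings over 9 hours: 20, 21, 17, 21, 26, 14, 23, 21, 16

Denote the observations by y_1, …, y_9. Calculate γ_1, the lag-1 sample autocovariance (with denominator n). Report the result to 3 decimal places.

-6.075

Mean ȳ = (20 + 21 + 17 + 21 + 26 + 14 + 23 + 21 + 16)/9 = 19.8889
Σ_{t=1}^{8}(y_t−ȳ)(y_{t+1}−ȳ) = -54.6790
γ_1 = -54.6790 / 9 = -6.075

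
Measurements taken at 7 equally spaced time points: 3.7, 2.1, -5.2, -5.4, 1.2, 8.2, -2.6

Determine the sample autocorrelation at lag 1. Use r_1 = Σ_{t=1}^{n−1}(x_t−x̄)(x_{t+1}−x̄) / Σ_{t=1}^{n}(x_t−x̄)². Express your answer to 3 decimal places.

0.044

Mean x̄ = (3.7 + 2.1 − 5.2 − 5.4 + 1.2 + 8.2 − 2.6)/7 = 0.2857
Deviations from mean: 3.4143, 1.8143, -5.4857, -5.6857, 0.9143, 7.9143, -2.8857
Numerator Σ_{t=1}^{6}(x_t−x̄)(x_{t+1}−x̄) = 6.6312
Denominator Σ(x_t−x̄)² = 149.1686
r_1 = 6.6312 / 149.1686 = 0.044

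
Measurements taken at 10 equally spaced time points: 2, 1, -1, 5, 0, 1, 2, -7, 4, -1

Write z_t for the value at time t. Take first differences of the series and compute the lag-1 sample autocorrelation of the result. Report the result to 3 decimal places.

-0.701

First differences Δz: -1, -2, 6, -5, 1, 1, -9, 11, -5
Mean of differences = -0.3333
Numerator Σ(Δz_t−Δz̄)(Δz_{t+1}−Δz̄) = -206.1111
Denominator Σ(Δz_t−Δz̄)² = 294.0000
r_1(Δz) = -206.1111 / 294.0000 = -0.701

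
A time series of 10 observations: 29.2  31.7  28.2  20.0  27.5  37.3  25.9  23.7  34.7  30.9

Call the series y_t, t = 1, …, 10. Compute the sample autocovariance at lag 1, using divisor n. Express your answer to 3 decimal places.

Mean ȳ = (29.2 + 31.7 + 28.2 + 20.0 + 27.5 + 37.3 + 25.9 + 23.7 + 34.7 + 30.9)/10 = 28.9100
Σ_{t=1}^{9}(y_t−ȳ)(y_{t+1}−ȳ) = -22.3281
γ_1 = -22.3281 / 10 = -2.233

-2.233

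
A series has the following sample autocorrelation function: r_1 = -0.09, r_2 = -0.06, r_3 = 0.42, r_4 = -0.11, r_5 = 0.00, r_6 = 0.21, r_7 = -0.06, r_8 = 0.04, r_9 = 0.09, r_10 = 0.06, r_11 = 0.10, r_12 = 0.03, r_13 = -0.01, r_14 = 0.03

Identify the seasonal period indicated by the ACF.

3

The largest autocorrelation is r_3 = 0.42, with a weaker echo at lag 6 (0.21); the remaining lags stay at or below 0.10.
The dominant spike at lag 3 indicates a seasonal period of 3.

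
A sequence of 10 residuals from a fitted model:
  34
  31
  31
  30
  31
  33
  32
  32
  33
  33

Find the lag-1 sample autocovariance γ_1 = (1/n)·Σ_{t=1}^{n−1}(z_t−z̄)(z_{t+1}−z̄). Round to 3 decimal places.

Mean z̄ = (34 + 31 + 31 + 30 + 31 + 33 + 32 + 32 + 33 + 33)/10 = 32.0000
Σ_{t=1}^{9}(z_t−z̄)(z_{t+1}−z̄) = 3.0000
γ_1 = 3.0000 / 10 = 0.300

0.300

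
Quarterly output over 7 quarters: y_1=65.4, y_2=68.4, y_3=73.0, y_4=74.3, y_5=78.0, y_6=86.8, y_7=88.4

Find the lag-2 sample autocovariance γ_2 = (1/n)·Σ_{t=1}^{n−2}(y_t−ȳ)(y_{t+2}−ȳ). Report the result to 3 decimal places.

Mean ȳ = (65.4 + 68.4 + 73.0 + 74.3 + 78.0 + 86.8 + 88.4)/7 = 76.3286
Σ_{t=1}^{5}(y_t−ȳ)(y_{t+2}−ȳ) = 45.8312
γ_2 = 45.8312 / 7 = 6.547

6.547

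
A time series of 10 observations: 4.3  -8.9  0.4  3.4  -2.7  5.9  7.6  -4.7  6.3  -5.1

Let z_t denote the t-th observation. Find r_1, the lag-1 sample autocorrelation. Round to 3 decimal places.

Mean z̄ = (4.3 − 8.9 + 0.4 + 3.4 − 2.7 + 5.9 + 7.6 − 4.7 + 6.3 − 5.1)/10 = 0.6500
Numerator Σ_{t=1}^{9}(z_t−z̄)(z_{t+1}−z̄) = -123.3675
Denominator Σ(z_t−z̄)² = 292.8450
r_1 = -123.3675 / 292.8450 = -0.421

-0.421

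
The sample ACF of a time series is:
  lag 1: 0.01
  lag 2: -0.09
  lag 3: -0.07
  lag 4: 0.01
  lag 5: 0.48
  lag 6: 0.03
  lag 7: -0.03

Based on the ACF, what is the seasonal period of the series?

The largest autocorrelation is r_5 = 0.48; the remaining lags stay at or below 0.03.
The dominant spike at lag 5 indicates a seasonal period of 5.

5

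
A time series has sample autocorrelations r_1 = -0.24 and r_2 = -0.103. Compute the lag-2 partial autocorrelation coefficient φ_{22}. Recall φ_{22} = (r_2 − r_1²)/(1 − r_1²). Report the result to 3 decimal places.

φ_{22} = (r_2 − r_1²) / (1 − r_1²)
r_1² = (-0.24)² = 0.0576
Numerator = -0.103 − 0.0576 = -0.1606; denominator = 1 − 0.0576 = 0.9424
φ_{22} = -0.1606 / 0.9424 = -0.170

-0.170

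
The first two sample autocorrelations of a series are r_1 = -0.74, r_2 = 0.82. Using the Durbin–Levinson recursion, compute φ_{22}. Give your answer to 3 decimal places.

0.602

φ_{22} = (r_2 − r_1²) / (1 − r_1²)
r_1² = (-0.74)² = 0.5476
Numerator = 0.82 − 0.5476 = 0.2724; denominator = 1 − 0.5476 = 0.4524
φ_{22} = 0.2724 / 0.4524 = 0.602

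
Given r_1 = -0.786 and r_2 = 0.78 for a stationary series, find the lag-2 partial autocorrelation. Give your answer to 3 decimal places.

φ_{22} = (r_2 − r_1²) / (1 − r_1²)
r_1² = (-0.786)² = 0.617796
Numerator = 0.78 − 0.6178 = 0.1622; denominator = 1 − 0.6178 = 0.3822
φ_{22} = 0.1622 / 0.3822 = 0.424

0.424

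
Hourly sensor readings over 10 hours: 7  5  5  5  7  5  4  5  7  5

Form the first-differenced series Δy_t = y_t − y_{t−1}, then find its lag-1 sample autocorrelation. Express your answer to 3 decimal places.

First differences Δy: -2, 0, 0, 2, -2, -1, 1, 2, -2
Mean of differences = -0.2222
Numerator Σ(Δy_t−Δȳ)(Δy_{t+1}−Δȳ) = -4.6049
Denominator Σ(Δy_t−Δȳ)² = 21.5556
r_1(Δy) = -4.6049 / 21.5556 = -0.214

-0.214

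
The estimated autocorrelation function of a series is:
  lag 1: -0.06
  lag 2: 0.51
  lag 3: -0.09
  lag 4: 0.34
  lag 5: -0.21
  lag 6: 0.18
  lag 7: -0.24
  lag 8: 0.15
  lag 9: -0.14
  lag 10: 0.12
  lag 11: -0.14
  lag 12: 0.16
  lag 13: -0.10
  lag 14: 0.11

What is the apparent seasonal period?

The largest autocorrelation is r_2 = 0.51, with weaker echoes at lags 4 (0.34), 6 (0.18), 8 (0.15) and 12 (0.16); the remaining lags stay at or below 0.12.
The dominant spike at lag 2 indicates a seasonal period of 2.

2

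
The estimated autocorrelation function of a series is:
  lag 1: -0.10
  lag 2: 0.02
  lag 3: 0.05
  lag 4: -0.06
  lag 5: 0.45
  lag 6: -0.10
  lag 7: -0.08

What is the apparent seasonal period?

5

The largest autocorrelation is r_5 = 0.45; the remaining lags stay at or below 0.05.
The dominant spike at lag 5 indicates a seasonal period of 5.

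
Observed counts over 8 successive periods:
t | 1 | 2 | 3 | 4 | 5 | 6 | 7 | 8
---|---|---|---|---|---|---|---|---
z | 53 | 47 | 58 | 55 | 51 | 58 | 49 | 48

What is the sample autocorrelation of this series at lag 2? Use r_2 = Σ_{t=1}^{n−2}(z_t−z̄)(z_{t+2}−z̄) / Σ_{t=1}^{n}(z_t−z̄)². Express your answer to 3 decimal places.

Mean z̄ = (53 + 47 + 58 + 55 + 51 + 58 + 49 + 48)/8 = 52.3750
Σ(z_t−z̄)(z_{t+2}−z̄) = (3.5156) + (-14.1094) + (-7.7344) + (14.7656) + (4.6406) + (-24.6094) = -23.5313
Denominator Σ(z_t−z̄)² = 131.8750
r_2 = -23.5313 / 131.8750 = -0.178

-0.178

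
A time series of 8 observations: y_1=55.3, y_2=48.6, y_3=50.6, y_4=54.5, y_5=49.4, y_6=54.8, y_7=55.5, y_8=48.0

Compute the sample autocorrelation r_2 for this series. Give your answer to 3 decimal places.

Mean ȳ = (55.3 + 48.6 + 50.6 + 54.5 + 49.4 + 54.8 + 55.5 + 48.0)/8 = 52.0875
Deviations from mean: 3.2125, -3.4875, -1.4875, 2.4125, -2.6875, 2.7125, 3.4125, -4.0875
Numerator Σ_{t=1}^{6}(y_t−ȳ)(y_{t+2}−ȳ) = -22.9091
Denominator Σ(y_t−ȳ)² = 73.4488
r_2 = -22.9091 / 73.4488 = -0.312

-0.312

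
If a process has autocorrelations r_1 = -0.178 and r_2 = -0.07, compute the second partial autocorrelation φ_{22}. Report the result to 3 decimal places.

-0.105

φ_{22} = (r_2 − r_1²) / (1 − r_1²)
r_1² = (-0.178)² = 0.031684
Numerator = -0.07 − 0.0317 = -0.1017; denominator = 1 − 0.0317 = 0.9683
φ_{22} = -0.1017 / 0.9683 = -0.105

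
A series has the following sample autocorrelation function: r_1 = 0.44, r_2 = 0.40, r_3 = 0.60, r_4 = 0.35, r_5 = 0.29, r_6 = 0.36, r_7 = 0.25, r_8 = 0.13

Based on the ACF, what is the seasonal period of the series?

The largest autocorrelation is r_3 = 0.60; the remaining lags stay at or below 0.44. The elevated value at lag 1 (0.44), dropping to 0.40 at lag 2, reflects decaying short-term dependence rather than seasonality.
The dominant spike at lag 3 indicates a seasonal period of 3.

3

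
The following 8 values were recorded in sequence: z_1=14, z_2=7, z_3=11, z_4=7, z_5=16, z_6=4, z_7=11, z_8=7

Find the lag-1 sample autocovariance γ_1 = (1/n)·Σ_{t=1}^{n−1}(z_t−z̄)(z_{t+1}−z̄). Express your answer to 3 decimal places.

Mean z̄ = (14 + 7 + 11 + 7 + 16 + 4 + 11 + 7)/8 = 9.6250
Σ_{t=1}^{7}(z_t−z̄)(z_{t+1}−z̄) = -82.6406
γ_1 = -82.6406 / 8 = -10.330

-10.330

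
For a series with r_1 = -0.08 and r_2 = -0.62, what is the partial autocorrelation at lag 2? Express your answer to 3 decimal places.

φ_{22} = (r_2 − r_1²) / (1 − r_1²)
r_1² = (-0.08)² = 0.0064
Numerator = -0.62 − 0.0064 = -0.6264; denominator = 1 − 0.0064 = 0.9936
φ_{22} = -0.6264 / 0.9936 = -0.630

-0.630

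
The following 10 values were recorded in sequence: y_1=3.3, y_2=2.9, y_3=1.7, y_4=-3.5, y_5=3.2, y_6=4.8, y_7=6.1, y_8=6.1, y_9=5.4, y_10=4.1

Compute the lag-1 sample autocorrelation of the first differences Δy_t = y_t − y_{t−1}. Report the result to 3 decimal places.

First differences Δy: -0.4, -1.2, -5.2, 6.7, 1.6, 1.3, 0.0, -0.7, -1.3
Mean of differences = 0.0889
Numerator Σ(Δy_t−Δȳ)(Δy_{t+1}−Δȳ) = -14.6401
Denominator Σ(Δy_t−Δȳ)² = 79.8889
r_1(Δy) = -14.6401 / 79.8889 = -0.183

-0.183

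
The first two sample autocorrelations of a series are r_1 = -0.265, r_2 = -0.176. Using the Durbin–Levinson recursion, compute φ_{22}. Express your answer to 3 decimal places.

-0.265

φ_{22} = (r_2 − r_1²) / (1 − r_1²)
r_1² = (-0.265)² = 0.070225
Numerator = -0.176 − 0.0702 = -0.2462; denominator = 1 − 0.0702 = 0.9298
φ_{22} = -0.2462 / 0.9298 = -0.265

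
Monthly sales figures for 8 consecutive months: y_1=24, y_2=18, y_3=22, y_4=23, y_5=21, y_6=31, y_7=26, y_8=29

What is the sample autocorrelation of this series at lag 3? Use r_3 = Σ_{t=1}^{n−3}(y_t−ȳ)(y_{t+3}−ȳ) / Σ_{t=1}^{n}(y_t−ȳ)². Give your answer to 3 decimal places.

Mean ȳ = (24 + 18 + 22 + 23 + 21 + 31 + 26 + 29)/8 = 24.2500
Deviations from mean: -0.2500, -6.2500, -2.2500, -1.2500, -3.2500, 6.7500, 1.7500, 4.7500
Numerator Σ_{t=1}^{5}(y_t−ȳ)(y_{t+3}−ȳ) = -12.1875
Denominator Σ(y_t−ȳ)² = 127.5000
r_3 = -12.1875 / 127.5000 = -0.096

-0.096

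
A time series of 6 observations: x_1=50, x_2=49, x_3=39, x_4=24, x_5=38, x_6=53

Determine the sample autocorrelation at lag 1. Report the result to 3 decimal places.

Mean x̄ = (50 + 49 + 39 + 24 + 38 + 53)/6 = 42.1667
Deviations from mean: 7.8333, 6.8333, -3.1667, -18.1667, -4.1667, 10.8333
Numerator Σ_{t=1}^{5}(x_t−x̄)(x_{t+1}−x̄) = 119.9722
Denominator Σ(x_t−x̄)² = 582.8333
r_1 = 119.9722 / 582.8333 = 0.206

0.206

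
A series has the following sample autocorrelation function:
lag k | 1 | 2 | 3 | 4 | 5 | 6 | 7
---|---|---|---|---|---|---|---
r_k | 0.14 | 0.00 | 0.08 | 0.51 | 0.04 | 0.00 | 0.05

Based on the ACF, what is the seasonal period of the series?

The largest autocorrelation is r_4 = 0.51; the remaining lags stay at or below 0.14.
The dominant spike at lag 4 indicates a seasonal period of 4.

4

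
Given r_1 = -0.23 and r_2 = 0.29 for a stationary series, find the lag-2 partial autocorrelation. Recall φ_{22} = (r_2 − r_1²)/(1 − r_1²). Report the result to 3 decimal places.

0.250

φ_{22} = (r_2 − r_1²) / (1 − r_1²)
r_1² = (-0.23)² = 0.0529
Numerator = 0.29 − 0.0529 = 0.2371; denominator = 1 − 0.0529 = 0.9471
φ_{22} = 0.2371 / 0.9471 = 0.250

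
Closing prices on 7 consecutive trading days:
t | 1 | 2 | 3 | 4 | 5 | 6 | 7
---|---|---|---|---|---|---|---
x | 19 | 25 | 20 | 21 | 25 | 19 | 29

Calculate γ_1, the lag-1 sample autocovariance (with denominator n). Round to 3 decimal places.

-6.618

Mean x̄ = (19 + 25 + 20 + 21 + 25 + 19 + 29)/7 = 22.5714
Σ_{t=1}^{6}(x_t−x̄)(x_{t+1}−x̄) = -46.3265
γ_1 = -46.3265 / 7 = -6.618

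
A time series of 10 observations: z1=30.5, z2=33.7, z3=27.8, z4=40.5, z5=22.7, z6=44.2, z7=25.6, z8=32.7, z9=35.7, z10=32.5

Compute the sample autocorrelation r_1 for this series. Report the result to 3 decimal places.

Mean z̄ = (30.5 + 33.7 + 27.8 + 40.5 + 22.7 + 44.2 + 25.6 + 32.7 + 35.7 + 32.5)/10 = 32.5900
Numerator Σ_{t=1}^{9}(z_t−z̄)(z_{t+1}−z̄) = -320.4391
Denominator Σ(z_t−z̄)² = 382.2690
r_1 = -320.4391 / 382.2690 = -0.838

-0.838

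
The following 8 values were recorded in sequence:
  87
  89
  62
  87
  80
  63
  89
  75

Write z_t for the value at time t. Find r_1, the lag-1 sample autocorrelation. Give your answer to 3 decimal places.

Mean z̄ = (87 + 89 + 62 + 87 + 80 + 63 + 89 + 75)/8 = 79.0000
Σ(z_t−z̄)(z_{t+1}−z̄) = (80.0000) + (-170.0000) + (-136.0000) + (8.0000) + (-16.0000) + (-160.0000) + (-40.0000) = -434.0000
Denominator Σ(z_t−z̄)² = 890.0000
r_1 = -434.0000 / 890.0000 = -0.488

-0.488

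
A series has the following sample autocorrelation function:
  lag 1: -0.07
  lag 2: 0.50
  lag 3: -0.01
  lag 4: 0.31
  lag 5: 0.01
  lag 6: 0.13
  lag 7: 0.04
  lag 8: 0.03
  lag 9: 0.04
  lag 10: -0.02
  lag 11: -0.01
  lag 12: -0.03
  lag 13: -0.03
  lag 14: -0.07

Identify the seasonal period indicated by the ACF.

2

The largest autocorrelation is r_2 = 0.50, with a weaker echo at lag 4 (0.31); the remaining lags stay at or below 0.13.
The dominant spike at lag 2 indicates a seasonal period of 2.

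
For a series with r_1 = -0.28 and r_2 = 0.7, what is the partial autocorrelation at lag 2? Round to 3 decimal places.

0.674

φ_{22} = (r_2 − r_1²) / (1 − r_1²)
r_1² = (-0.28)² = 0.0784
Numerator = 0.7 − 0.0784 = 0.6216; denominator = 1 − 0.0784 = 0.9216
φ_{22} = 0.6216 / 0.9216 = 0.674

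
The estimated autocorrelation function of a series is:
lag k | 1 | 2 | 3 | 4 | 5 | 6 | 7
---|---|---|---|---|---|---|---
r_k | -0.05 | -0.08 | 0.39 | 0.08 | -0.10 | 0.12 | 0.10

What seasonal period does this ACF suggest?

3

The largest autocorrelation is r_3 = 0.39; the remaining lags stay at or below 0.12.
The dominant spike at lag 3 indicates a seasonal period of 3.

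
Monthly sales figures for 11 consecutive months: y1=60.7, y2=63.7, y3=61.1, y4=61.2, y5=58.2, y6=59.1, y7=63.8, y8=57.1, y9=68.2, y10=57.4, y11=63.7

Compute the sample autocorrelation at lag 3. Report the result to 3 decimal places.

Mean ȳ = (60.7 + 63.7 + 61.1 + 61.2 + 58.2 + 59.1 + 63.8 + 57.1 + 68.2 + 57.4 + 63.7)/11 = 61.2909
Numerator Σ_{t=1}^{8}(y_t−ȳ)(y_{t+3}−ȳ) = -29.2448
Denominator Σ(y_t−ȳ)² = 113.0891
r_3 = -29.2448 / 113.0891 = -0.259

-0.259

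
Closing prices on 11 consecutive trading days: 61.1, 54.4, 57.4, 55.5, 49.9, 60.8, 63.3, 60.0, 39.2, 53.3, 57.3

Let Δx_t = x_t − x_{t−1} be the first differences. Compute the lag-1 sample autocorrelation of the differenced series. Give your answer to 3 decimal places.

First differences Δx: -6.7, 3.0, -1.9, -5.6, 10.9, 2.5, -3.3, -20.8, 14.1, 4.0
Mean of differences = -0.3800
Numerator Σ(Δx_t−Δx̄)(Δx_{t+1}−Δx̄) = -226.0024
Denominator Σ(Δx_t−Δx̄)² = 870.8160
r_1(Δx) = -226.0024 / 870.8160 = -0.260

-0.260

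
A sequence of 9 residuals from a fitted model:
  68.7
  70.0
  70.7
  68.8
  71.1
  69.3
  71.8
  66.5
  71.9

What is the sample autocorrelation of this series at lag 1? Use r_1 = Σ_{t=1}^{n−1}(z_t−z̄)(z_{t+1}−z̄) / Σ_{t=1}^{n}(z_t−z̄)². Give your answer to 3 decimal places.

-0.717

Mean z̄ = (68.7 + 70.0 + 70.7 + 68.8 + 71.1 + 69.3 + 71.8 + 66.5 + 71.9)/9 = 69.8667
Numerator Σ_{t=1}^{8}(z_t−z̄)(z_{t+1}−z̄) = -17.3978
Denominator Σ(z_t−z̄)² = 24.2600
r_1 = -17.3978 / 24.2600 = -0.717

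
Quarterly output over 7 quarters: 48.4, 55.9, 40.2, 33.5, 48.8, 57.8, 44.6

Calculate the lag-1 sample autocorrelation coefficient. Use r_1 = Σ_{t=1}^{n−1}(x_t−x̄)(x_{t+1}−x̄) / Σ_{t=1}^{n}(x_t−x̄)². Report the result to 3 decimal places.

0.030

Mean x̄ = (48.4 + 55.9 + 40.2 + 33.5 + 48.8 + 57.8 + 44.6)/7 = 47.0286
Deviations from mean: 1.3714, 8.8714, -6.8286, -13.5286, 1.7714, 10.7714, -2.4286
Σ(x_t−x̄)(x_{t+1}−x̄) = (12.1665) + (-60.5792) + (92.3808) + (-23.9649) + (19.0808) + (-26.1592) = 12.9249
Denominator Σ(x_t−x̄)² = 435.2943
r_1 = 12.9249 / 435.2943 = 0.030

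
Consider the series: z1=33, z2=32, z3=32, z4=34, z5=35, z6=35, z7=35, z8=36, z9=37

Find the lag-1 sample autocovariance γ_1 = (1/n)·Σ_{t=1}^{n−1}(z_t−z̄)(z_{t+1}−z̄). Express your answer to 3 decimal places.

1.728

Mean z̄ = (33 + 32 + 32 + 34 + 35 + 35 + 35 + 36 + 37)/9 = 34.3333
Σ_{t=1}^{8}(z_t−z̄)(z_{t+1}−z̄) = 15.5556
γ_1 = 15.5556 / 9 = 1.728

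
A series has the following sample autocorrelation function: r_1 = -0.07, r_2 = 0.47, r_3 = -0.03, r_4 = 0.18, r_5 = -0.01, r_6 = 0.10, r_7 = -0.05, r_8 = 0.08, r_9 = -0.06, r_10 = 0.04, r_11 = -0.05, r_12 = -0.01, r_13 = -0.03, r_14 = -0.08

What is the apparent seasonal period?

The largest autocorrelation is r_2 = 0.47, with a weaker echo at lag 4 (0.18); the remaining lags stay at or below 0.10.
The dominant spike at lag 2 indicates a seasonal period of 2.

2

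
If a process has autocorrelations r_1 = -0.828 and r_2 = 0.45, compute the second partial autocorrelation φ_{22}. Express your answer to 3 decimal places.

-0.749

φ_{22} = (r_2 − r_1²) / (1 − r_1²)
r_1² = (-0.828)² = 0.685584
Numerator = 0.45 − 0.6856 = -0.2356; denominator = 1 − 0.6856 = 0.3144
φ_{22} = -0.2356 / 0.3144 = -0.749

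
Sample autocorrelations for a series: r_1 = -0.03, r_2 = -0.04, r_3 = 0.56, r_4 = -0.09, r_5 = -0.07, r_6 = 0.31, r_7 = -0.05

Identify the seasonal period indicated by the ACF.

The largest autocorrelation is r_3 = 0.56, with a weaker echo at lag 6 (0.31); the remaining lags stay at or below -0.03.
The dominant spike at lag 3 indicates a seasonal period of 3.

3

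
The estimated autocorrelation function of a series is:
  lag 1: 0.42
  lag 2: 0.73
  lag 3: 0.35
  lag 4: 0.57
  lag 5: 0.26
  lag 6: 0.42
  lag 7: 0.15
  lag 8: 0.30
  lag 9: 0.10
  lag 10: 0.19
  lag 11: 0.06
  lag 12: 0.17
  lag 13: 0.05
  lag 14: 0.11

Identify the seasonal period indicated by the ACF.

2

The largest autocorrelation is r_2 = 0.73, with a weaker echo at lag 4 (0.57); the remaining lags stay at or below 0.42.
The dominant spike at lag 2 indicates a seasonal period of 2.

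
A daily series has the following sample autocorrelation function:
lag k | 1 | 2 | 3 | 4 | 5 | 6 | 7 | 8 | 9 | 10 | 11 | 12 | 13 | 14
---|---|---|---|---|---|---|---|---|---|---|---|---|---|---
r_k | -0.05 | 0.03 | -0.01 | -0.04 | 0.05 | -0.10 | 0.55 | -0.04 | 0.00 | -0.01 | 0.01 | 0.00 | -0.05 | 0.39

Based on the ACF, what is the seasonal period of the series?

7

The largest autocorrelation is r_7 = 0.55, with a weaker echo at lag 14 (0.39); the remaining lags stay at or below 0.05.
The dominant spike at lag 7 indicates a seasonal period of 7.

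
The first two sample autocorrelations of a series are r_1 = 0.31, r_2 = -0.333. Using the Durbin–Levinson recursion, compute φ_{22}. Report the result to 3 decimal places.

φ_{22} = (r_2 − r_1²) / (1 − r_1²)
r_1² = (0.31)² = 0.0961
Numerator = -0.333 − 0.0961 = -0.4291; denominator = 1 − 0.0961 = 0.9039
φ_{22} = -0.4291 / 0.9039 = -0.475

-0.475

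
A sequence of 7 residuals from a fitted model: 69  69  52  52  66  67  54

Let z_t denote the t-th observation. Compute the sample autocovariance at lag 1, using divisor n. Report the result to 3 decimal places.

Mean z̄ = (69 + 69 + 52 + 52 + 66 + 67 + 54)/7 = 61.2857
Deviations: 7.7143, 7.7143, -9.2857, -9.2857, 4.7143, 5.7143, -7.2857
Σ_{t=1}^{6}(z_t−z̄)(z_{t+1}−z̄) = 15.6327
γ_1 = 15.6327 / 7 = 2.233

2.233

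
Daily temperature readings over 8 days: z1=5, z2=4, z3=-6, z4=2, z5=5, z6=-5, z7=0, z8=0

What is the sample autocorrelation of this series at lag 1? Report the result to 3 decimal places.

Mean z̄ = (5 + 4 − 6 + 2 + 5 − 5 + 0 + 0)/8 = 0.6250
Deviations from mean: 4.3750, 3.3750, -6.6250, 1.3750, 4.3750, -5.6250, -0.6250, -0.6250
Σ(z_t−z̄)(z_{t+1}−z̄) = (14.7656) + (-22.3594) + (-9.1094) + (6.0156) + (-24.6094) + (3.5156) + (0.3906) = -31.3906
Denominator Σ(z_t−z̄)² = 127.8750
r_1 = -31.3906 / 127.8750 = -0.245

-0.245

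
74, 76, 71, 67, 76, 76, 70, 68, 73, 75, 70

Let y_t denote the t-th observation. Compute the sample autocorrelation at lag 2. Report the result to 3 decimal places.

-0.770

Mean ȳ = (74 + 76 + 71 + 67 + 76 + 76 + 70 + 68 + 73 + 75 + 70)/11 = 72.3636
Numerator Σ_{t=1}^{9}(y_t−ȳ)(y_{t+2}−ȳ) = -85.1736
Denominator Σ(y_t−ȳ)² = 110.5455
r_2 = -85.1736 / 110.5455 = -0.770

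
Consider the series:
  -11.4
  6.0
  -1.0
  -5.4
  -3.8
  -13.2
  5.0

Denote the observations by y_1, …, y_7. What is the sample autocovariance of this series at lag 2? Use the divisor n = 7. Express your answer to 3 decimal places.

-3.246

Mean ȳ = (-11.4 + 6.0 − 1.0 − 5.4 − 3.8 − 13.2 + 5.0)/7 = -3.4000
Σ_{t=1}^{5}(y_t−ȳ)(y_{t+2}−ȳ) = -22.7200
γ_2 = -22.7200 / 7 = -3.246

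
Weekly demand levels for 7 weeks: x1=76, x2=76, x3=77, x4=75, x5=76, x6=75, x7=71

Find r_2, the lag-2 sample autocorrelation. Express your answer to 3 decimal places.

Mean x̄ = (76 + 76 + 77 + 75 + 76 + 75 + 71)/7 = 75.1429
Deviations from mean: 0.8571, 0.8571, 1.8571, -0.1429, 0.8571, -0.1429, -4.1429
Numerator Σ_{t=1}^{5}(x_t−x̄)(x_{t+2}−x̄) = -0.4694
Denominator Σ(x_t−x̄)² = 22.8571
r_2 = -0.4694 / 22.8571 = -0.021

-0.021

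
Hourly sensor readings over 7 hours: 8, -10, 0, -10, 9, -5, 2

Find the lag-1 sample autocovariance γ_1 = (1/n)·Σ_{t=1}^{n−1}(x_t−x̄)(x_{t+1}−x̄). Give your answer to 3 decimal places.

-34.207

Mean x̄ = (8 − 10 + 0 − 10 + 9 − 5 + 2)/7 = -0.8571
Deviations: 8.8571, -9.1429, 0.8571, -9.1429, 9.8571, -4.1429, 2.8571
Σ_{t=1}^{6}(x_t−x̄)(x_{t+1}−x̄) = -239.4490
γ_1 = -239.4490 / 7 = -34.207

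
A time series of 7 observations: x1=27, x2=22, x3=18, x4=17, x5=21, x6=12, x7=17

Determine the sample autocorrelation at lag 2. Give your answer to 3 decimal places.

Mean x̄ = (27 + 22 + 18 + 17 + 21 + 12 + 17)/7 = 19.1429
Σ(x_t−x̄)(x_{t+2}−x̄) = (-8.9796) + (-6.1224) + (-2.1224) + (15.3061) + (-3.9796) = -5.8980
Denominator Σ(x_t−x̄)² = 134.8571
r_2 = -5.8980 / 134.8571 = -0.044

-0.044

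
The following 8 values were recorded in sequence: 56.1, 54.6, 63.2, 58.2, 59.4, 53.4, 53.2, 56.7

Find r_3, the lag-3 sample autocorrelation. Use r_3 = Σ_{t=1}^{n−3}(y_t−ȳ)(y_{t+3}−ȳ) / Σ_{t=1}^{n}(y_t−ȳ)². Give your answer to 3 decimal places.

Mean ȳ = (56.1 + 54.6 + 63.2 + 58.2 + 59.4 + 53.4 + 53.2 + 56.7)/8 = 56.8500
Deviations from mean: -0.7500, -2.2500, 6.3500, 1.3500, 2.5500, -3.4500, -3.6500, -0.1500
Numerator Σ_{t=1}^{5}(y_t−ȳ)(y_{t+3}−ȳ) = -33.9675
Denominator Σ(y_t−ȳ)² = 79.5200
r_3 = -33.9675 / 79.5200 = -0.427

-0.427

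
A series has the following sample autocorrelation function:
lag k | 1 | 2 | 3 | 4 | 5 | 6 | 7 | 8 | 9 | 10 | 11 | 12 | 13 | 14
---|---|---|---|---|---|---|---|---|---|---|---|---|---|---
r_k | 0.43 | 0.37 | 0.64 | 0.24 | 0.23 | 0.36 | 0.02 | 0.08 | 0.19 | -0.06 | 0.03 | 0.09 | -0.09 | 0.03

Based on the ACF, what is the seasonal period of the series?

3

The largest autocorrelation is r_3 = 0.64; the remaining lags stay at or below 0.43. The elevated value at lag 1 (0.43), dropping to 0.37 at lag 2, reflects decaying short-term dependence rather than seasonality.
The dominant spike at lag 3 indicates a seasonal period of 3.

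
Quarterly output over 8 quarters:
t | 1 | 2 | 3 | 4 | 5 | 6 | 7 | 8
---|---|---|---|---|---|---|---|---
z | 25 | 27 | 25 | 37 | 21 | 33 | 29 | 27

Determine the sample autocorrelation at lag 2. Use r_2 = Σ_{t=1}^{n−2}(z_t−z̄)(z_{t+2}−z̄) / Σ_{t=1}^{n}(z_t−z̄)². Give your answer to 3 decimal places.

0.307

Mean z̄ = (25 + 27 + 25 + 37 + 21 + 33 + 29 + 27)/8 = 28.0000
Numerator Σ_{t=1}^{6}(z_t−z̄)(z_{t+2}−z̄) = 54.0000
Denominator Σ(z_t−z̄)² = 176.0000
r_2 = 54.0000 / 176.0000 = 0.307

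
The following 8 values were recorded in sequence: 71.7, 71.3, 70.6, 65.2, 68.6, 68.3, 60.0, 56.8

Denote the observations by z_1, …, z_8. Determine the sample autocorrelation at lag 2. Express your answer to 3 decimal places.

Mean z̄ = (71.7 + 71.3 + 70.6 + 65.2 + 68.6 + 68.3 + 60.0 + 56.8)/8 = 66.5625
Deviations from mean: 5.1375, 4.7375, 4.0375, -1.3625, 2.0375, 1.7375, -6.5625, -9.7625
Σ(z_t−z̄)(z_{t+2}−z̄) = (20.7427) + (-6.4548) + (8.2264) + (-2.3673) + (-13.3711) + (-16.9623) = -10.1866
Denominator Σ(z_t−z̄)² = 212.5388
r_2 = -10.1866 / 212.5388 = -0.048

-0.048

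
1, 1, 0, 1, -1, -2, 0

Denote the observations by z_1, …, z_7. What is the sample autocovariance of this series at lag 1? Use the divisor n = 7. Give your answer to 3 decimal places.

Mean z̄ = (1 + 1 + 0 + 1 − 1 − 2 + 0)/7 = 0.0000
Σ_{t=1}^{6}(z_t−z̄)(z_{t+1}−z̄) = 2.0000
γ_1 = 2.0000 / 7 = 0.286

0.286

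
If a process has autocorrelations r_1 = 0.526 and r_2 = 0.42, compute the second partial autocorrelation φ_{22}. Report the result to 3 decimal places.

φ_{22} = (r_2 − r_1²) / (1 − r_1²)
r_1² = (0.526)² = 0.276676
Numerator = 0.42 − 0.2767 = 0.1433; denominator = 1 − 0.2767 = 0.7233
φ_{22} = 0.1433 / 0.7233 = 0.198

0.198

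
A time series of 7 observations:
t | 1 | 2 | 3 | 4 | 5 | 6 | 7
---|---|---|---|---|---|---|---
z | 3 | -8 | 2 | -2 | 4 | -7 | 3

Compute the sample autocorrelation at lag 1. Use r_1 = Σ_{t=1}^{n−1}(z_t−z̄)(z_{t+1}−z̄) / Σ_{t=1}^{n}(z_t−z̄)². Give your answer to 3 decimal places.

Mean z̄ = (3 − 8 + 2 − 2 + 4 − 7 + 3)/7 = -0.7143
Deviations from mean: 3.7143, -7.2857, 2.7143, -1.2857, 4.7143, -6.2857, 3.7143
Σ(z_t−z̄)(z_{t+1}−z̄) = (-27.0612) + (-19.7755) + (-3.4898) + (-6.0612) + (-29.6327) + (-23.3469) = -109.3673
Denominator Σ(z_t−z̄)² = 151.4286
r_1 = -109.3673 / 151.4286 = -0.722

-0.722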